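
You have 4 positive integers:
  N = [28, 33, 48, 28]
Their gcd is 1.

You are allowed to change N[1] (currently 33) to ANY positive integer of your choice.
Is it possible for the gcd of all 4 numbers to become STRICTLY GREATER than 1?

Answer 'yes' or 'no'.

Answer: yes

Derivation:
Current gcd = 1
gcd of all OTHER numbers (without N[1]=33): gcd([28, 48, 28]) = 4
The new gcd after any change is gcd(4, new_value).
This can be at most 4.
Since 4 > old gcd 1, the gcd CAN increase (e.g., set N[1] = 4).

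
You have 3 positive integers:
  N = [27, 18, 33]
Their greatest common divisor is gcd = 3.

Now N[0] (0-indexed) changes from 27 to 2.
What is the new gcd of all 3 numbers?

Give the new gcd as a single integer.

Answer: 1

Derivation:
Numbers: [27, 18, 33], gcd = 3
Change: index 0, 27 -> 2
gcd of the OTHER numbers (without index 0): gcd([18, 33]) = 3
New gcd = gcd(g_others, new_val) = gcd(3, 2) = 1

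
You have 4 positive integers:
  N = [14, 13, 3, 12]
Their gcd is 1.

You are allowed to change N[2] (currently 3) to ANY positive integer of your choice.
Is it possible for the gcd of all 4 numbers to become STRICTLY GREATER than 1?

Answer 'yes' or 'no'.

Answer: no

Derivation:
Current gcd = 1
gcd of all OTHER numbers (without N[2]=3): gcd([14, 13, 12]) = 1
The new gcd after any change is gcd(1, new_value).
This can be at most 1.
Since 1 = old gcd 1, the gcd can only stay the same or decrease.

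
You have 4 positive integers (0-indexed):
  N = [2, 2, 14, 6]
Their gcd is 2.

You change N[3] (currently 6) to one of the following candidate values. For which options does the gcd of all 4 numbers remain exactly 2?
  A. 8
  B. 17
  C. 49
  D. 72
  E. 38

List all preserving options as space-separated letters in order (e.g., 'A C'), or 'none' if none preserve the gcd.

Answer: A D E

Derivation:
Old gcd = 2; gcd of others (without N[3]) = 2
New gcd for candidate v: gcd(2, v). Preserves old gcd iff gcd(2, v) = 2.
  Option A: v=8, gcd(2,8)=2 -> preserves
  Option B: v=17, gcd(2,17)=1 -> changes
  Option C: v=49, gcd(2,49)=1 -> changes
  Option D: v=72, gcd(2,72)=2 -> preserves
  Option E: v=38, gcd(2,38)=2 -> preserves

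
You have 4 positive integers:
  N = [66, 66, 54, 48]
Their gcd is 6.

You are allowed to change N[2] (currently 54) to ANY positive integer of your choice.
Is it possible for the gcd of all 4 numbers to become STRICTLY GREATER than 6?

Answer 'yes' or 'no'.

Current gcd = 6
gcd of all OTHER numbers (without N[2]=54): gcd([66, 66, 48]) = 6
The new gcd after any change is gcd(6, new_value).
This can be at most 6.
Since 6 = old gcd 6, the gcd can only stay the same or decrease.

Answer: no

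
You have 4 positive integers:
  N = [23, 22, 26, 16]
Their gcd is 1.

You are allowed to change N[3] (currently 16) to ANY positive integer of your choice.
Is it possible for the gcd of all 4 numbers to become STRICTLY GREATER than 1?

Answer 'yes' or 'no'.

Answer: no

Derivation:
Current gcd = 1
gcd of all OTHER numbers (without N[3]=16): gcd([23, 22, 26]) = 1
The new gcd after any change is gcd(1, new_value).
This can be at most 1.
Since 1 = old gcd 1, the gcd can only stay the same or decrease.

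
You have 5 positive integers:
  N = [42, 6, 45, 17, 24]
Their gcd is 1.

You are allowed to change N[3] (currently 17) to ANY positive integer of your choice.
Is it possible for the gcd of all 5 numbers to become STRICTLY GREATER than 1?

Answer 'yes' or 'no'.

Answer: yes

Derivation:
Current gcd = 1
gcd of all OTHER numbers (without N[3]=17): gcd([42, 6, 45, 24]) = 3
The new gcd after any change is gcd(3, new_value).
This can be at most 3.
Since 3 > old gcd 1, the gcd CAN increase (e.g., set N[3] = 3).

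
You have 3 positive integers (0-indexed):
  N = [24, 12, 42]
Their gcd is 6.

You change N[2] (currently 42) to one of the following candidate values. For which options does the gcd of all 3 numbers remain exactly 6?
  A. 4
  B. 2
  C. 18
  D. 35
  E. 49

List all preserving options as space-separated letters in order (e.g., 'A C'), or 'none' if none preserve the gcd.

Answer: C

Derivation:
Old gcd = 6; gcd of others (without N[2]) = 12
New gcd for candidate v: gcd(12, v). Preserves old gcd iff gcd(12, v) = 6.
  Option A: v=4, gcd(12,4)=4 -> changes
  Option B: v=2, gcd(12,2)=2 -> changes
  Option C: v=18, gcd(12,18)=6 -> preserves
  Option D: v=35, gcd(12,35)=1 -> changes
  Option E: v=49, gcd(12,49)=1 -> changes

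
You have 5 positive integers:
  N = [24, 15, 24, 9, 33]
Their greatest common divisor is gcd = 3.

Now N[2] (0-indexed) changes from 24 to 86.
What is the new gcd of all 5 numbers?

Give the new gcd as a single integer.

Numbers: [24, 15, 24, 9, 33], gcd = 3
Change: index 2, 24 -> 86
gcd of the OTHER numbers (without index 2): gcd([24, 15, 9, 33]) = 3
New gcd = gcd(g_others, new_val) = gcd(3, 86) = 1

Answer: 1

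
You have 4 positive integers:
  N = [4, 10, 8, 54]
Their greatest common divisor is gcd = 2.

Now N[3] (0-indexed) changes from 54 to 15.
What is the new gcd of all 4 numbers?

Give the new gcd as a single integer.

Answer: 1

Derivation:
Numbers: [4, 10, 8, 54], gcd = 2
Change: index 3, 54 -> 15
gcd of the OTHER numbers (without index 3): gcd([4, 10, 8]) = 2
New gcd = gcd(g_others, new_val) = gcd(2, 15) = 1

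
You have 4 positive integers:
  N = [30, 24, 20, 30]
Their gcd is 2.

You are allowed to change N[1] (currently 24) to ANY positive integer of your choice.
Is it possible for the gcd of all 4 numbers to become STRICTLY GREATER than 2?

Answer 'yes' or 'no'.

Answer: yes

Derivation:
Current gcd = 2
gcd of all OTHER numbers (without N[1]=24): gcd([30, 20, 30]) = 10
The new gcd after any change is gcd(10, new_value).
This can be at most 10.
Since 10 > old gcd 2, the gcd CAN increase (e.g., set N[1] = 10).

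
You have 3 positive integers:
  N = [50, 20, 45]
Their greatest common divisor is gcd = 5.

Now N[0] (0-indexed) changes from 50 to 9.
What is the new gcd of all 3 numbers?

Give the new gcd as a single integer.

Answer: 1

Derivation:
Numbers: [50, 20, 45], gcd = 5
Change: index 0, 50 -> 9
gcd of the OTHER numbers (without index 0): gcd([20, 45]) = 5
New gcd = gcd(g_others, new_val) = gcd(5, 9) = 1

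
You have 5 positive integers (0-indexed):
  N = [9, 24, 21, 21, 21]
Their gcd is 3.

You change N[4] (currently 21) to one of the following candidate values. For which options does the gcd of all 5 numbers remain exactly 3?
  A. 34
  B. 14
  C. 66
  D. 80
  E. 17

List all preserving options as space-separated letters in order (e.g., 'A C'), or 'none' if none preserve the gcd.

Old gcd = 3; gcd of others (without N[4]) = 3
New gcd for candidate v: gcd(3, v). Preserves old gcd iff gcd(3, v) = 3.
  Option A: v=34, gcd(3,34)=1 -> changes
  Option B: v=14, gcd(3,14)=1 -> changes
  Option C: v=66, gcd(3,66)=3 -> preserves
  Option D: v=80, gcd(3,80)=1 -> changes
  Option E: v=17, gcd(3,17)=1 -> changes

Answer: C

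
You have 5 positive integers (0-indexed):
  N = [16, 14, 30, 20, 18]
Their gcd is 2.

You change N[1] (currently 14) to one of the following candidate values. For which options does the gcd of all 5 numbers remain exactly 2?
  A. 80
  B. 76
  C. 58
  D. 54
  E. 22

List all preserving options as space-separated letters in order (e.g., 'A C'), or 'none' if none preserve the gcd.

Old gcd = 2; gcd of others (without N[1]) = 2
New gcd for candidate v: gcd(2, v). Preserves old gcd iff gcd(2, v) = 2.
  Option A: v=80, gcd(2,80)=2 -> preserves
  Option B: v=76, gcd(2,76)=2 -> preserves
  Option C: v=58, gcd(2,58)=2 -> preserves
  Option D: v=54, gcd(2,54)=2 -> preserves
  Option E: v=22, gcd(2,22)=2 -> preserves

Answer: A B C D E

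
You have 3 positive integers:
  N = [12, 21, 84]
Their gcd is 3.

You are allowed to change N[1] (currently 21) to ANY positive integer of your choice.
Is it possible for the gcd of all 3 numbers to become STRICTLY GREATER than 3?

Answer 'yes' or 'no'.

Current gcd = 3
gcd of all OTHER numbers (without N[1]=21): gcd([12, 84]) = 12
The new gcd after any change is gcd(12, new_value).
This can be at most 12.
Since 12 > old gcd 3, the gcd CAN increase (e.g., set N[1] = 12).

Answer: yes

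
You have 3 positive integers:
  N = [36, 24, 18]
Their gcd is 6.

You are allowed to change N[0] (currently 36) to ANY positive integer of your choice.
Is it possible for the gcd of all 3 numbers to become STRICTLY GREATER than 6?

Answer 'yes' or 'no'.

Answer: no

Derivation:
Current gcd = 6
gcd of all OTHER numbers (without N[0]=36): gcd([24, 18]) = 6
The new gcd after any change is gcd(6, new_value).
This can be at most 6.
Since 6 = old gcd 6, the gcd can only stay the same or decrease.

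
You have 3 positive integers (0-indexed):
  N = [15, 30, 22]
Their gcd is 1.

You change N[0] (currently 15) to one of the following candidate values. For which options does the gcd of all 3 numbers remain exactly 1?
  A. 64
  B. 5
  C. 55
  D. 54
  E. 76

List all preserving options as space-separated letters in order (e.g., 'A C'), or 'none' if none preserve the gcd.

Answer: B C

Derivation:
Old gcd = 1; gcd of others (without N[0]) = 2
New gcd for candidate v: gcd(2, v). Preserves old gcd iff gcd(2, v) = 1.
  Option A: v=64, gcd(2,64)=2 -> changes
  Option B: v=5, gcd(2,5)=1 -> preserves
  Option C: v=55, gcd(2,55)=1 -> preserves
  Option D: v=54, gcd(2,54)=2 -> changes
  Option E: v=76, gcd(2,76)=2 -> changes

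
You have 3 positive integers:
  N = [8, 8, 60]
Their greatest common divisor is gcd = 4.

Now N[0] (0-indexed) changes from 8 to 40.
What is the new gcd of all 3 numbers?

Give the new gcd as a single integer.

Numbers: [8, 8, 60], gcd = 4
Change: index 0, 8 -> 40
gcd of the OTHER numbers (without index 0): gcd([8, 60]) = 4
New gcd = gcd(g_others, new_val) = gcd(4, 40) = 4

Answer: 4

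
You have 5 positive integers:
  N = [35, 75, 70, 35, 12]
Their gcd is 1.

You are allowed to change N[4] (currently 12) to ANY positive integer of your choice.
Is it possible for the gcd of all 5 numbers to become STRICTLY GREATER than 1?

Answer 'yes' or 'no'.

Current gcd = 1
gcd of all OTHER numbers (without N[4]=12): gcd([35, 75, 70, 35]) = 5
The new gcd after any change is gcd(5, new_value).
This can be at most 5.
Since 5 > old gcd 1, the gcd CAN increase (e.g., set N[4] = 5).

Answer: yes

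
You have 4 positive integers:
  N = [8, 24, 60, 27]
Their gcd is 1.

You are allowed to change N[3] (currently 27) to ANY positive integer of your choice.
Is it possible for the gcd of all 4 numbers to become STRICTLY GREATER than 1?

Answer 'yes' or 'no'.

Current gcd = 1
gcd of all OTHER numbers (without N[3]=27): gcd([8, 24, 60]) = 4
The new gcd after any change is gcd(4, new_value).
This can be at most 4.
Since 4 > old gcd 1, the gcd CAN increase (e.g., set N[3] = 4).

Answer: yes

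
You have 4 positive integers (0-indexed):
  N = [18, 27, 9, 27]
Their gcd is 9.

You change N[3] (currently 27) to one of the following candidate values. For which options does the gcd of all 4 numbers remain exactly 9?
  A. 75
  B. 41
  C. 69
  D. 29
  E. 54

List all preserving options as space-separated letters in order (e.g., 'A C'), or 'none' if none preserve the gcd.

Answer: E

Derivation:
Old gcd = 9; gcd of others (without N[3]) = 9
New gcd for candidate v: gcd(9, v). Preserves old gcd iff gcd(9, v) = 9.
  Option A: v=75, gcd(9,75)=3 -> changes
  Option B: v=41, gcd(9,41)=1 -> changes
  Option C: v=69, gcd(9,69)=3 -> changes
  Option D: v=29, gcd(9,29)=1 -> changes
  Option E: v=54, gcd(9,54)=9 -> preserves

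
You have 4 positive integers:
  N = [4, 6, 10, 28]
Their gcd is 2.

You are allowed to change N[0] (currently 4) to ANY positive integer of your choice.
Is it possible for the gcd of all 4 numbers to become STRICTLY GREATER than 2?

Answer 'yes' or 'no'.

Answer: no

Derivation:
Current gcd = 2
gcd of all OTHER numbers (without N[0]=4): gcd([6, 10, 28]) = 2
The new gcd after any change is gcd(2, new_value).
This can be at most 2.
Since 2 = old gcd 2, the gcd can only stay the same or decrease.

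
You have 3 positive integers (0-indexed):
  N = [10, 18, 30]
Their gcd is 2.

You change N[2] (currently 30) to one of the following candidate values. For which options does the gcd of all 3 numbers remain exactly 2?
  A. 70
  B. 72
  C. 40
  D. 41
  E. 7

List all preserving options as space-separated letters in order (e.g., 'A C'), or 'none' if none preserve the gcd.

Old gcd = 2; gcd of others (without N[2]) = 2
New gcd for candidate v: gcd(2, v). Preserves old gcd iff gcd(2, v) = 2.
  Option A: v=70, gcd(2,70)=2 -> preserves
  Option B: v=72, gcd(2,72)=2 -> preserves
  Option C: v=40, gcd(2,40)=2 -> preserves
  Option D: v=41, gcd(2,41)=1 -> changes
  Option E: v=7, gcd(2,7)=1 -> changes

Answer: A B C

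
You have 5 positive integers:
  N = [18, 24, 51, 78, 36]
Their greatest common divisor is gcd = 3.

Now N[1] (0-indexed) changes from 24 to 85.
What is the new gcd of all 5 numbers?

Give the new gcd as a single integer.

Answer: 1

Derivation:
Numbers: [18, 24, 51, 78, 36], gcd = 3
Change: index 1, 24 -> 85
gcd of the OTHER numbers (without index 1): gcd([18, 51, 78, 36]) = 3
New gcd = gcd(g_others, new_val) = gcd(3, 85) = 1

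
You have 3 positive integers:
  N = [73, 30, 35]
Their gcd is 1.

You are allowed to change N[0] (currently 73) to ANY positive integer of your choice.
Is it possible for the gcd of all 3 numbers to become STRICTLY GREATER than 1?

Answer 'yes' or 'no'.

Current gcd = 1
gcd of all OTHER numbers (without N[0]=73): gcd([30, 35]) = 5
The new gcd after any change is gcd(5, new_value).
This can be at most 5.
Since 5 > old gcd 1, the gcd CAN increase (e.g., set N[0] = 5).

Answer: yes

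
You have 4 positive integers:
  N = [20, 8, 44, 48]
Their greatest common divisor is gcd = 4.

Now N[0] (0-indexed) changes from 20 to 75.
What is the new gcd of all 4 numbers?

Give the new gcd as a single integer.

Numbers: [20, 8, 44, 48], gcd = 4
Change: index 0, 20 -> 75
gcd of the OTHER numbers (without index 0): gcd([8, 44, 48]) = 4
New gcd = gcd(g_others, new_val) = gcd(4, 75) = 1

Answer: 1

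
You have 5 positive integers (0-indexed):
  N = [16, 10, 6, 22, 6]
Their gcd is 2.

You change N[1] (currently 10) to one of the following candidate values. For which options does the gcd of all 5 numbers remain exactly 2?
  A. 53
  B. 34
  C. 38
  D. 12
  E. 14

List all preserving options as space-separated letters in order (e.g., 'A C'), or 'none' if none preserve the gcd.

Answer: B C D E

Derivation:
Old gcd = 2; gcd of others (without N[1]) = 2
New gcd for candidate v: gcd(2, v). Preserves old gcd iff gcd(2, v) = 2.
  Option A: v=53, gcd(2,53)=1 -> changes
  Option B: v=34, gcd(2,34)=2 -> preserves
  Option C: v=38, gcd(2,38)=2 -> preserves
  Option D: v=12, gcd(2,12)=2 -> preserves
  Option E: v=14, gcd(2,14)=2 -> preserves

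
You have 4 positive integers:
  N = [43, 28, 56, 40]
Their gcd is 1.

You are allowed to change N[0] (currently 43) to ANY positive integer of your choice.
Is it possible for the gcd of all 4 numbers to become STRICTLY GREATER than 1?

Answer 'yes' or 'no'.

Current gcd = 1
gcd of all OTHER numbers (without N[0]=43): gcd([28, 56, 40]) = 4
The new gcd after any change is gcd(4, new_value).
This can be at most 4.
Since 4 > old gcd 1, the gcd CAN increase (e.g., set N[0] = 4).

Answer: yes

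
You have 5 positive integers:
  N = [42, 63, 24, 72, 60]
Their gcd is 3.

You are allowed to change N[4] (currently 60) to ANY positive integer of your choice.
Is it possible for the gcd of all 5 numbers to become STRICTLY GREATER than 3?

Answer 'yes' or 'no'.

Answer: no

Derivation:
Current gcd = 3
gcd of all OTHER numbers (without N[4]=60): gcd([42, 63, 24, 72]) = 3
The new gcd after any change is gcd(3, new_value).
This can be at most 3.
Since 3 = old gcd 3, the gcd can only stay the same or decrease.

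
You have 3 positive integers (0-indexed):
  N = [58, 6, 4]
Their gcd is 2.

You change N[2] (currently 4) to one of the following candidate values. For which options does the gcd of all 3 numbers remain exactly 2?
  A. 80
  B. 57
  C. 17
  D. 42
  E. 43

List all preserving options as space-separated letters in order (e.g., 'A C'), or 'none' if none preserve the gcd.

Old gcd = 2; gcd of others (without N[2]) = 2
New gcd for candidate v: gcd(2, v). Preserves old gcd iff gcd(2, v) = 2.
  Option A: v=80, gcd(2,80)=2 -> preserves
  Option B: v=57, gcd(2,57)=1 -> changes
  Option C: v=17, gcd(2,17)=1 -> changes
  Option D: v=42, gcd(2,42)=2 -> preserves
  Option E: v=43, gcd(2,43)=1 -> changes

Answer: A D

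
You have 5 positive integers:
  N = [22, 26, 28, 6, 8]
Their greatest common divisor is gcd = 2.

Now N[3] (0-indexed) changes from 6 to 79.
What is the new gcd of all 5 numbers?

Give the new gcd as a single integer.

Numbers: [22, 26, 28, 6, 8], gcd = 2
Change: index 3, 6 -> 79
gcd of the OTHER numbers (without index 3): gcd([22, 26, 28, 8]) = 2
New gcd = gcd(g_others, new_val) = gcd(2, 79) = 1

Answer: 1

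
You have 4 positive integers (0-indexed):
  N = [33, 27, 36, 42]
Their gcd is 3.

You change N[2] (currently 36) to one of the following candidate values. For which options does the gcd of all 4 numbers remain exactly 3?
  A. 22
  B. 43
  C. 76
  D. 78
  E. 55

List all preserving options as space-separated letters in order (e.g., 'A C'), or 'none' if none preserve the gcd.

Answer: D

Derivation:
Old gcd = 3; gcd of others (without N[2]) = 3
New gcd for candidate v: gcd(3, v). Preserves old gcd iff gcd(3, v) = 3.
  Option A: v=22, gcd(3,22)=1 -> changes
  Option B: v=43, gcd(3,43)=1 -> changes
  Option C: v=76, gcd(3,76)=1 -> changes
  Option D: v=78, gcd(3,78)=3 -> preserves
  Option E: v=55, gcd(3,55)=1 -> changes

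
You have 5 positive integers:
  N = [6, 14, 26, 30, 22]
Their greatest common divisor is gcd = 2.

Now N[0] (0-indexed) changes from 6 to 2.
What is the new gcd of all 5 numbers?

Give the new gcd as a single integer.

Numbers: [6, 14, 26, 30, 22], gcd = 2
Change: index 0, 6 -> 2
gcd of the OTHER numbers (without index 0): gcd([14, 26, 30, 22]) = 2
New gcd = gcd(g_others, new_val) = gcd(2, 2) = 2

Answer: 2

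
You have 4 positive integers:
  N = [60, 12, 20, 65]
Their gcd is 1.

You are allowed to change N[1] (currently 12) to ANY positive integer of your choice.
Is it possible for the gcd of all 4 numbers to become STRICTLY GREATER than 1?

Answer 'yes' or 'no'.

Current gcd = 1
gcd of all OTHER numbers (without N[1]=12): gcd([60, 20, 65]) = 5
The new gcd after any change is gcd(5, new_value).
This can be at most 5.
Since 5 > old gcd 1, the gcd CAN increase (e.g., set N[1] = 5).

Answer: yes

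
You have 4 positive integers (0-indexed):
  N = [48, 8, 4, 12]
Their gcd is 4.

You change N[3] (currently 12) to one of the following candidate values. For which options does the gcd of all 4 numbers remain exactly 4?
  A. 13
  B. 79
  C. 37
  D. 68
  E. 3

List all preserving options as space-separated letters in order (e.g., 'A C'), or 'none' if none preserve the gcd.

Answer: D

Derivation:
Old gcd = 4; gcd of others (without N[3]) = 4
New gcd for candidate v: gcd(4, v). Preserves old gcd iff gcd(4, v) = 4.
  Option A: v=13, gcd(4,13)=1 -> changes
  Option B: v=79, gcd(4,79)=1 -> changes
  Option C: v=37, gcd(4,37)=1 -> changes
  Option D: v=68, gcd(4,68)=4 -> preserves
  Option E: v=3, gcd(4,3)=1 -> changes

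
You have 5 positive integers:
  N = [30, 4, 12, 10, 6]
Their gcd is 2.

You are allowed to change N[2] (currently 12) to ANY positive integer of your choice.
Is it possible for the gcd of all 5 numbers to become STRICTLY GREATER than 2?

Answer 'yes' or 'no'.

Current gcd = 2
gcd of all OTHER numbers (without N[2]=12): gcd([30, 4, 10, 6]) = 2
The new gcd after any change is gcd(2, new_value).
This can be at most 2.
Since 2 = old gcd 2, the gcd can only stay the same or decrease.

Answer: no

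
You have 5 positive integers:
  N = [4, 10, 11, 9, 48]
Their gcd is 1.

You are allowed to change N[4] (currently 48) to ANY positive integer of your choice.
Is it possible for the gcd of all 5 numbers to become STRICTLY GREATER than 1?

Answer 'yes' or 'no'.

Current gcd = 1
gcd of all OTHER numbers (without N[4]=48): gcd([4, 10, 11, 9]) = 1
The new gcd after any change is gcd(1, new_value).
This can be at most 1.
Since 1 = old gcd 1, the gcd can only stay the same or decrease.

Answer: no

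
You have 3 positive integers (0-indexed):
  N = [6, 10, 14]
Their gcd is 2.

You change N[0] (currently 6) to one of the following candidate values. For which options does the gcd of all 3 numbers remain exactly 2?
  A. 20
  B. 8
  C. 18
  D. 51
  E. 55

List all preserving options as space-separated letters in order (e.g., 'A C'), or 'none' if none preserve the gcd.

Answer: A B C

Derivation:
Old gcd = 2; gcd of others (without N[0]) = 2
New gcd for candidate v: gcd(2, v). Preserves old gcd iff gcd(2, v) = 2.
  Option A: v=20, gcd(2,20)=2 -> preserves
  Option B: v=8, gcd(2,8)=2 -> preserves
  Option C: v=18, gcd(2,18)=2 -> preserves
  Option D: v=51, gcd(2,51)=1 -> changes
  Option E: v=55, gcd(2,55)=1 -> changes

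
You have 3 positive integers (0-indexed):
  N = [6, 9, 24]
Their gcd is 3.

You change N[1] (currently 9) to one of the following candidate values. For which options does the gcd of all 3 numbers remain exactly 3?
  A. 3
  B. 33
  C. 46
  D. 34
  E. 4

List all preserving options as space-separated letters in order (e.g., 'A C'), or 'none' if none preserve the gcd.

Old gcd = 3; gcd of others (without N[1]) = 6
New gcd for candidate v: gcd(6, v). Preserves old gcd iff gcd(6, v) = 3.
  Option A: v=3, gcd(6,3)=3 -> preserves
  Option B: v=33, gcd(6,33)=3 -> preserves
  Option C: v=46, gcd(6,46)=2 -> changes
  Option D: v=34, gcd(6,34)=2 -> changes
  Option E: v=4, gcd(6,4)=2 -> changes

Answer: A B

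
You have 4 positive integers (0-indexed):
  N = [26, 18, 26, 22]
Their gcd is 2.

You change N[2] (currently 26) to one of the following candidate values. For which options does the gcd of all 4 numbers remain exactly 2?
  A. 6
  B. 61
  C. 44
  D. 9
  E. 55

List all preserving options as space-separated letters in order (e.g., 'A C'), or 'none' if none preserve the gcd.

Old gcd = 2; gcd of others (without N[2]) = 2
New gcd for candidate v: gcd(2, v). Preserves old gcd iff gcd(2, v) = 2.
  Option A: v=6, gcd(2,6)=2 -> preserves
  Option B: v=61, gcd(2,61)=1 -> changes
  Option C: v=44, gcd(2,44)=2 -> preserves
  Option D: v=9, gcd(2,9)=1 -> changes
  Option E: v=55, gcd(2,55)=1 -> changes

Answer: A C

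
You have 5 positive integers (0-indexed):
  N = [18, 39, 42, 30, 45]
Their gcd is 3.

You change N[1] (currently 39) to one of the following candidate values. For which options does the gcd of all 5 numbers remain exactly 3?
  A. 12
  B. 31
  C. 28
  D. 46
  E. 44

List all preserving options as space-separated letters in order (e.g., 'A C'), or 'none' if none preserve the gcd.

Answer: A

Derivation:
Old gcd = 3; gcd of others (without N[1]) = 3
New gcd for candidate v: gcd(3, v). Preserves old gcd iff gcd(3, v) = 3.
  Option A: v=12, gcd(3,12)=3 -> preserves
  Option B: v=31, gcd(3,31)=1 -> changes
  Option C: v=28, gcd(3,28)=1 -> changes
  Option D: v=46, gcd(3,46)=1 -> changes
  Option E: v=44, gcd(3,44)=1 -> changes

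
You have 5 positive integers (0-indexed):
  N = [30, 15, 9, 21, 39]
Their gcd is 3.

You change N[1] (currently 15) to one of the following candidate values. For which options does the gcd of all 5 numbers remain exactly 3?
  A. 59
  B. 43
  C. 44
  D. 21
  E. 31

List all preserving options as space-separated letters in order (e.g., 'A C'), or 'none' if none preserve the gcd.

Old gcd = 3; gcd of others (without N[1]) = 3
New gcd for candidate v: gcd(3, v). Preserves old gcd iff gcd(3, v) = 3.
  Option A: v=59, gcd(3,59)=1 -> changes
  Option B: v=43, gcd(3,43)=1 -> changes
  Option C: v=44, gcd(3,44)=1 -> changes
  Option D: v=21, gcd(3,21)=3 -> preserves
  Option E: v=31, gcd(3,31)=1 -> changes

Answer: D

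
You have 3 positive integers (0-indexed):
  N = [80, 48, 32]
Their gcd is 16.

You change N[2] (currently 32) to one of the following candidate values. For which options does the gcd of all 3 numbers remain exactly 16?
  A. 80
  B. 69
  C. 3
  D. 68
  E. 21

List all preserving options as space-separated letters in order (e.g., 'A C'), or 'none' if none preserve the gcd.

Old gcd = 16; gcd of others (without N[2]) = 16
New gcd for candidate v: gcd(16, v). Preserves old gcd iff gcd(16, v) = 16.
  Option A: v=80, gcd(16,80)=16 -> preserves
  Option B: v=69, gcd(16,69)=1 -> changes
  Option C: v=3, gcd(16,3)=1 -> changes
  Option D: v=68, gcd(16,68)=4 -> changes
  Option E: v=21, gcd(16,21)=1 -> changes

Answer: A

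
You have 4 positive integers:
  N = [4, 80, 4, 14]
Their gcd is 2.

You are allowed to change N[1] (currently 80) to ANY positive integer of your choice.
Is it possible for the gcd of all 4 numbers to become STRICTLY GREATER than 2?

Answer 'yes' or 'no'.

Answer: no

Derivation:
Current gcd = 2
gcd of all OTHER numbers (without N[1]=80): gcd([4, 4, 14]) = 2
The new gcd after any change is gcd(2, new_value).
This can be at most 2.
Since 2 = old gcd 2, the gcd can only stay the same or decrease.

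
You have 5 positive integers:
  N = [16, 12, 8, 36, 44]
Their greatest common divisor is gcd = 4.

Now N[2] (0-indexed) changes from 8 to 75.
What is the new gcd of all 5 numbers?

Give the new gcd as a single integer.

Answer: 1

Derivation:
Numbers: [16, 12, 8, 36, 44], gcd = 4
Change: index 2, 8 -> 75
gcd of the OTHER numbers (without index 2): gcd([16, 12, 36, 44]) = 4
New gcd = gcd(g_others, new_val) = gcd(4, 75) = 1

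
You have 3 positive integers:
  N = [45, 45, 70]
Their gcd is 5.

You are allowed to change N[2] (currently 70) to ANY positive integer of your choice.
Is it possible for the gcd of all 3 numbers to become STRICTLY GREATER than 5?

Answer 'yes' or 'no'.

Answer: yes

Derivation:
Current gcd = 5
gcd of all OTHER numbers (without N[2]=70): gcd([45, 45]) = 45
The new gcd after any change is gcd(45, new_value).
This can be at most 45.
Since 45 > old gcd 5, the gcd CAN increase (e.g., set N[2] = 45).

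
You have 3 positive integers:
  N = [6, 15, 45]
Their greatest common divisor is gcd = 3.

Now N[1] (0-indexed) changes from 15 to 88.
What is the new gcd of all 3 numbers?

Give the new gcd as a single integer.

Answer: 1

Derivation:
Numbers: [6, 15, 45], gcd = 3
Change: index 1, 15 -> 88
gcd of the OTHER numbers (without index 1): gcd([6, 45]) = 3
New gcd = gcd(g_others, new_val) = gcd(3, 88) = 1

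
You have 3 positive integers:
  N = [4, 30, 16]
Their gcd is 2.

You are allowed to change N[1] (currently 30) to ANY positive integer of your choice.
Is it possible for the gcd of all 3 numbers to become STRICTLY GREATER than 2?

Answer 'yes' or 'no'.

Current gcd = 2
gcd of all OTHER numbers (without N[1]=30): gcd([4, 16]) = 4
The new gcd after any change is gcd(4, new_value).
This can be at most 4.
Since 4 > old gcd 2, the gcd CAN increase (e.g., set N[1] = 4).

Answer: yes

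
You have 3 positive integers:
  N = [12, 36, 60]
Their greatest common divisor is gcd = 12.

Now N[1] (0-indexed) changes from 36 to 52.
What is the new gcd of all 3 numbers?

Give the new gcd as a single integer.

Numbers: [12, 36, 60], gcd = 12
Change: index 1, 36 -> 52
gcd of the OTHER numbers (without index 1): gcd([12, 60]) = 12
New gcd = gcd(g_others, new_val) = gcd(12, 52) = 4

Answer: 4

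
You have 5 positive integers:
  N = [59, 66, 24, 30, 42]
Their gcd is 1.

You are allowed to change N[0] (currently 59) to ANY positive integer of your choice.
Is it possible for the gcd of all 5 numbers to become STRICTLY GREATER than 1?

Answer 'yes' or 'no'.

Answer: yes

Derivation:
Current gcd = 1
gcd of all OTHER numbers (without N[0]=59): gcd([66, 24, 30, 42]) = 6
The new gcd after any change is gcd(6, new_value).
This can be at most 6.
Since 6 > old gcd 1, the gcd CAN increase (e.g., set N[0] = 6).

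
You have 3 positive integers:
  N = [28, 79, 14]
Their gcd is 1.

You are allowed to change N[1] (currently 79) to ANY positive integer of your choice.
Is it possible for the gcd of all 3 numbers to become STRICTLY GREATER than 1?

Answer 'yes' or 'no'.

Answer: yes

Derivation:
Current gcd = 1
gcd of all OTHER numbers (without N[1]=79): gcd([28, 14]) = 14
The new gcd after any change is gcd(14, new_value).
This can be at most 14.
Since 14 > old gcd 1, the gcd CAN increase (e.g., set N[1] = 14).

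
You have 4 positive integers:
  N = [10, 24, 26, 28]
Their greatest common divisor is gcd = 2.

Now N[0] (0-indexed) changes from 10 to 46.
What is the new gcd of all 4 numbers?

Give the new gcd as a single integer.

Numbers: [10, 24, 26, 28], gcd = 2
Change: index 0, 10 -> 46
gcd of the OTHER numbers (without index 0): gcd([24, 26, 28]) = 2
New gcd = gcd(g_others, new_val) = gcd(2, 46) = 2

Answer: 2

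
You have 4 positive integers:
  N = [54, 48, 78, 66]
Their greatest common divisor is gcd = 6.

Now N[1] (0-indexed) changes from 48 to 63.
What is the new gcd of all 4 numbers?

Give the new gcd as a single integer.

Numbers: [54, 48, 78, 66], gcd = 6
Change: index 1, 48 -> 63
gcd of the OTHER numbers (without index 1): gcd([54, 78, 66]) = 6
New gcd = gcd(g_others, new_val) = gcd(6, 63) = 3

Answer: 3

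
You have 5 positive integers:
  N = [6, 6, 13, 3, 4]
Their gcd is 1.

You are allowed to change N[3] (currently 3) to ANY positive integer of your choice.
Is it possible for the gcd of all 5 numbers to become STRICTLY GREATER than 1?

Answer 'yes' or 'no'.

Answer: no

Derivation:
Current gcd = 1
gcd of all OTHER numbers (without N[3]=3): gcd([6, 6, 13, 4]) = 1
The new gcd after any change is gcd(1, new_value).
This can be at most 1.
Since 1 = old gcd 1, the gcd can only stay the same or decrease.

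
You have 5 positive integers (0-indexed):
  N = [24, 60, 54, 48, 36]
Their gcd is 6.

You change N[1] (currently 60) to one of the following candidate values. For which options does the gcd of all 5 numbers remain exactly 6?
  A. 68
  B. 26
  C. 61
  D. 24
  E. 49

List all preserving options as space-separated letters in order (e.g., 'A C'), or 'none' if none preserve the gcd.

Old gcd = 6; gcd of others (without N[1]) = 6
New gcd for candidate v: gcd(6, v). Preserves old gcd iff gcd(6, v) = 6.
  Option A: v=68, gcd(6,68)=2 -> changes
  Option B: v=26, gcd(6,26)=2 -> changes
  Option C: v=61, gcd(6,61)=1 -> changes
  Option D: v=24, gcd(6,24)=6 -> preserves
  Option E: v=49, gcd(6,49)=1 -> changes

Answer: D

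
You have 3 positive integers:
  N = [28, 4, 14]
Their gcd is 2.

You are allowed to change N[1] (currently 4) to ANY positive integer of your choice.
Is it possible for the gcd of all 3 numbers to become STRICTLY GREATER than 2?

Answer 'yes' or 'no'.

Answer: yes

Derivation:
Current gcd = 2
gcd of all OTHER numbers (without N[1]=4): gcd([28, 14]) = 14
The new gcd after any change is gcd(14, new_value).
This can be at most 14.
Since 14 > old gcd 2, the gcd CAN increase (e.g., set N[1] = 14).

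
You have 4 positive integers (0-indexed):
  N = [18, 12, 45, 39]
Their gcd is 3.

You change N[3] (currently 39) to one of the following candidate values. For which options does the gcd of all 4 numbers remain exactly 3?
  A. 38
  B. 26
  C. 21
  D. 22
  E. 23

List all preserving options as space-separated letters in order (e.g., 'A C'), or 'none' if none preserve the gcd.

Old gcd = 3; gcd of others (without N[3]) = 3
New gcd for candidate v: gcd(3, v). Preserves old gcd iff gcd(3, v) = 3.
  Option A: v=38, gcd(3,38)=1 -> changes
  Option B: v=26, gcd(3,26)=1 -> changes
  Option C: v=21, gcd(3,21)=3 -> preserves
  Option D: v=22, gcd(3,22)=1 -> changes
  Option E: v=23, gcd(3,23)=1 -> changes

Answer: C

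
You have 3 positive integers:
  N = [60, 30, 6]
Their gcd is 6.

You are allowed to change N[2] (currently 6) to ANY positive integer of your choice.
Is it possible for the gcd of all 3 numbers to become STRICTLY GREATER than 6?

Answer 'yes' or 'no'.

Answer: yes

Derivation:
Current gcd = 6
gcd of all OTHER numbers (without N[2]=6): gcd([60, 30]) = 30
The new gcd after any change is gcd(30, new_value).
This can be at most 30.
Since 30 > old gcd 6, the gcd CAN increase (e.g., set N[2] = 30).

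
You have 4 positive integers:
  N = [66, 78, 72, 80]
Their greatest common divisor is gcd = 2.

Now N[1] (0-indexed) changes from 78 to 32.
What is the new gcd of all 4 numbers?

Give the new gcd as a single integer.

Answer: 2

Derivation:
Numbers: [66, 78, 72, 80], gcd = 2
Change: index 1, 78 -> 32
gcd of the OTHER numbers (without index 1): gcd([66, 72, 80]) = 2
New gcd = gcd(g_others, new_val) = gcd(2, 32) = 2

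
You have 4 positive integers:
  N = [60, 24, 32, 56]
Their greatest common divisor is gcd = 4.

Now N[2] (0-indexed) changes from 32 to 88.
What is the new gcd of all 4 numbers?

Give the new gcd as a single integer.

Numbers: [60, 24, 32, 56], gcd = 4
Change: index 2, 32 -> 88
gcd of the OTHER numbers (without index 2): gcd([60, 24, 56]) = 4
New gcd = gcd(g_others, new_val) = gcd(4, 88) = 4

Answer: 4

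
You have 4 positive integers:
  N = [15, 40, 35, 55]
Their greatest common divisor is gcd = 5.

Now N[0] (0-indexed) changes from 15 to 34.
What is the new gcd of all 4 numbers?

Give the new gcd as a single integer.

Answer: 1

Derivation:
Numbers: [15, 40, 35, 55], gcd = 5
Change: index 0, 15 -> 34
gcd of the OTHER numbers (without index 0): gcd([40, 35, 55]) = 5
New gcd = gcd(g_others, new_val) = gcd(5, 34) = 1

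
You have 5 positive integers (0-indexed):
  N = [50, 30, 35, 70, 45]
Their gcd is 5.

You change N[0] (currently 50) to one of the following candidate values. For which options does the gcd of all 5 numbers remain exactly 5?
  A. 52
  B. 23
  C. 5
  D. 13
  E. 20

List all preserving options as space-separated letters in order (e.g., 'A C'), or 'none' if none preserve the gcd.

Old gcd = 5; gcd of others (without N[0]) = 5
New gcd for candidate v: gcd(5, v). Preserves old gcd iff gcd(5, v) = 5.
  Option A: v=52, gcd(5,52)=1 -> changes
  Option B: v=23, gcd(5,23)=1 -> changes
  Option C: v=5, gcd(5,5)=5 -> preserves
  Option D: v=13, gcd(5,13)=1 -> changes
  Option E: v=20, gcd(5,20)=5 -> preserves

Answer: C E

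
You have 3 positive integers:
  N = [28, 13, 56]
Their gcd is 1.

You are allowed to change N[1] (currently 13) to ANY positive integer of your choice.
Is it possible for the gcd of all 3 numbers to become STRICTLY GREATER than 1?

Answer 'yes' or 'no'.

Current gcd = 1
gcd of all OTHER numbers (without N[1]=13): gcd([28, 56]) = 28
The new gcd after any change is gcd(28, new_value).
This can be at most 28.
Since 28 > old gcd 1, the gcd CAN increase (e.g., set N[1] = 28).

Answer: yes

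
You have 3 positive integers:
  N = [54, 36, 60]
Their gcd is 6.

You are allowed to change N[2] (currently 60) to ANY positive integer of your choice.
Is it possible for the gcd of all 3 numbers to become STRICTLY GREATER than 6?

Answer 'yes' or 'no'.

Current gcd = 6
gcd of all OTHER numbers (without N[2]=60): gcd([54, 36]) = 18
The new gcd after any change is gcd(18, new_value).
This can be at most 18.
Since 18 > old gcd 6, the gcd CAN increase (e.g., set N[2] = 18).

Answer: yes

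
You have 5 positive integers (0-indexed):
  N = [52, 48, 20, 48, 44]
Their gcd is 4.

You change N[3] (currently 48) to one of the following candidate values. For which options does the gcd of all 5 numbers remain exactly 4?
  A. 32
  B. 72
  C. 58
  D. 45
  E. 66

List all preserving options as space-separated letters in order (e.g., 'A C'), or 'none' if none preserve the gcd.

Answer: A B

Derivation:
Old gcd = 4; gcd of others (without N[3]) = 4
New gcd for candidate v: gcd(4, v). Preserves old gcd iff gcd(4, v) = 4.
  Option A: v=32, gcd(4,32)=4 -> preserves
  Option B: v=72, gcd(4,72)=4 -> preserves
  Option C: v=58, gcd(4,58)=2 -> changes
  Option D: v=45, gcd(4,45)=1 -> changes
  Option E: v=66, gcd(4,66)=2 -> changes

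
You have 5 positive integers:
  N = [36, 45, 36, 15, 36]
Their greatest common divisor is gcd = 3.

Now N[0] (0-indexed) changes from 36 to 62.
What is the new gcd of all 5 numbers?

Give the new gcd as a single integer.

Answer: 1

Derivation:
Numbers: [36, 45, 36, 15, 36], gcd = 3
Change: index 0, 36 -> 62
gcd of the OTHER numbers (without index 0): gcd([45, 36, 15, 36]) = 3
New gcd = gcd(g_others, new_val) = gcd(3, 62) = 1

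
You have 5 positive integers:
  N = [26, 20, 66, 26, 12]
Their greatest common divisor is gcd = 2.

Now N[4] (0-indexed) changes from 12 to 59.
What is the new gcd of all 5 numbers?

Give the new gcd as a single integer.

Numbers: [26, 20, 66, 26, 12], gcd = 2
Change: index 4, 12 -> 59
gcd of the OTHER numbers (without index 4): gcd([26, 20, 66, 26]) = 2
New gcd = gcd(g_others, new_val) = gcd(2, 59) = 1

Answer: 1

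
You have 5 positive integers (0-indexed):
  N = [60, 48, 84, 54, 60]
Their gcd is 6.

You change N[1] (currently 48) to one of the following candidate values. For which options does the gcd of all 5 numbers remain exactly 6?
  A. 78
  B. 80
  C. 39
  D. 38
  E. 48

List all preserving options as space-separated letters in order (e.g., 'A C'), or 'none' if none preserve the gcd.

Answer: A E

Derivation:
Old gcd = 6; gcd of others (without N[1]) = 6
New gcd for candidate v: gcd(6, v). Preserves old gcd iff gcd(6, v) = 6.
  Option A: v=78, gcd(6,78)=6 -> preserves
  Option B: v=80, gcd(6,80)=2 -> changes
  Option C: v=39, gcd(6,39)=3 -> changes
  Option D: v=38, gcd(6,38)=2 -> changes
  Option E: v=48, gcd(6,48)=6 -> preserves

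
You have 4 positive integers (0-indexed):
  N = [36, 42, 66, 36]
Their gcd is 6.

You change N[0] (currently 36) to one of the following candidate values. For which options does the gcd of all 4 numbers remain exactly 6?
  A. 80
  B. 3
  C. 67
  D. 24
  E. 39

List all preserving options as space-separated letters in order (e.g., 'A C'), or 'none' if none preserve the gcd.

Answer: D

Derivation:
Old gcd = 6; gcd of others (without N[0]) = 6
New gcd for candidate v: gcd(6, v). Preserves old gcd iff gcd(6, v) = 6.
  Option A: v=80, gcd(6,80)=2 -> changes
  Option B: v=3, gcd(6,3)=3 -> changes
  Option C: v=67, gcd(6,67)=1 -> changes
  Option D: v=24, gcd(6,24)=6 -> preserves
  Option E: v=39, gcd(6,39)=3 -> changes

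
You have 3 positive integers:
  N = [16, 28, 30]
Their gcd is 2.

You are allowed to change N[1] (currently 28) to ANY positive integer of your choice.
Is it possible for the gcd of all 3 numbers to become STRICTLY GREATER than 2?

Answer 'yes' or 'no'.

Current gcd = 2
gcd of all OTHER numbers (without N[1]=28): gcd([16, 30]) = 2
The new gcd after any change is gcd(2, new_value).
This can be at most 2.
Since 2 = old gcd 2, the gcd can only stay the same or decrease.

Answer: no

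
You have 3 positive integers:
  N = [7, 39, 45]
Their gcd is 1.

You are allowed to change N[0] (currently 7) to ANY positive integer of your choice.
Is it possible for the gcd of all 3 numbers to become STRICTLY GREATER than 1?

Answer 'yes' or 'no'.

Answer: yes

Derivation:
Current gcd = 1
gcd of all OTHER numbers (without N[0]=7): gcd([39, 45]) = 3
The new gcd after any change is gcd(3, new_value).
This can be at most 3.
Since 3 > old gcd 1, the gcd CAN increase (e.g., set N[0] = 3).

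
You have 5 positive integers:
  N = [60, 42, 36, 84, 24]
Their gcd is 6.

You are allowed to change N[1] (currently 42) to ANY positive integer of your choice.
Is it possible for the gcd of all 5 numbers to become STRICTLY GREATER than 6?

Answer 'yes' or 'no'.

Current gcd = 6
gcd of all OTHER numbers (without N[1]=42): gcd([60, 36, 84, 24]) = 12
The new gcd after any change is gcd(12, new_value).
This can be at most 12.
Since 12 > old gcd 6, the gcd CAN increase (e.g., set N[1] = 12).

Answer: yes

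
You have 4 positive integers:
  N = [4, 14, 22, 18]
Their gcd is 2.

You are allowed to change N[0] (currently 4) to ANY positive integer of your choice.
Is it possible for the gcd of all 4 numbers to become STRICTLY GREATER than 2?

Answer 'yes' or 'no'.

Answer: no

Derivation:
Current gcd = 2
gcd of all OTHER numbers (without N[0]=4): gcd([14, 22, 18]) = 2
The new gcd after any change is gcd(2, new_value).
This can be at most 2.
Since 2 = old gcd 2, the gcd can only stay the same or decrease.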